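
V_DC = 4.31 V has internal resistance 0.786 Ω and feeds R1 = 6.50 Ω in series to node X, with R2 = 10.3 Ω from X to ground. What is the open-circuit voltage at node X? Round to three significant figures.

R1' = 0.786 + 6.50 = 7.286 Ω (source resistance + R1).
Open-circuit (no load on X): V_th = V_DC · R2/(R1' + R2) = 4.31 × 10.3/(7.286 + 10.3) = 2.524 V.

V_th ≈ 2.52 V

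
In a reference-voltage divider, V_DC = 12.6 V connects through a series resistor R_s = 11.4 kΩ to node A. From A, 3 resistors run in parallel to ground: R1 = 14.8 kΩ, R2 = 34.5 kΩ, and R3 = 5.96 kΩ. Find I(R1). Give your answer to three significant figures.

Equivalent of the parallel group: R_p = 3.783 kΩ.
V_A by voltage divider: V_A = 12.6 × 3.783/(11.4 + 3.783) = 3.139 V.
I(R1) = V_A / R1 = 3.139/14.8 = 0.2121 mA.

I ≈ 0.212 mA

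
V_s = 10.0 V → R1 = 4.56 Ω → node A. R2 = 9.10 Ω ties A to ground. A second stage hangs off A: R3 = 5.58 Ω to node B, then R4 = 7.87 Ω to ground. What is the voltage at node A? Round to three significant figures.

V_A ≈ 5.43 V

Node A sees R2 in parallel with the series input of stage 2, R3 + R4 = 13.45 Ω.
R2 ‖ (R3+R4) = 5.428 Ω.
V_A = 10.0 × 5.428/(4.56 + 5.428) = 5.434 V.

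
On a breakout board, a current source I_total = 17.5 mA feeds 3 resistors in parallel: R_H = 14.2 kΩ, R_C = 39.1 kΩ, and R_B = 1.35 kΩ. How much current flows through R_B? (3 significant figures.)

ΣG = 1/14.2 + 1/39.1 + 1/1.35 = 0.8367.
Current divider: I(R_B) = I_total · G_k/ΣG = 17.5 × (0.7407/0.8367) = 17.5 × 0.8853 = 15.49 mA.

I ≈ 15.5 mA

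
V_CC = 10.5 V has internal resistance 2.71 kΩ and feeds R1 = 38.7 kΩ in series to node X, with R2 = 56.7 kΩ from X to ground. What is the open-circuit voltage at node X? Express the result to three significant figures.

V_th ≈ 6.07 V

R1' = 2.71 + 38.7 = 41.41 kΩ (source resistance + R1).
Open-circuit (no load on X): V_th = V_CC · R2/(R1' + R2) = 10.5 × 56.7/(41.41 + 56.7) = 6.068 V.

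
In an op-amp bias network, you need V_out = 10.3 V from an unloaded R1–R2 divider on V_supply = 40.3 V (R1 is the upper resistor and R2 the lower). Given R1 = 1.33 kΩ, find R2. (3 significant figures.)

R2 ≈ 0.457 kΩ

Required fraction k = V_out/V_supply = 0.2556.
R2 = R1 · 0.2556/(1 − 0.2556) = 0.4566 kΩ.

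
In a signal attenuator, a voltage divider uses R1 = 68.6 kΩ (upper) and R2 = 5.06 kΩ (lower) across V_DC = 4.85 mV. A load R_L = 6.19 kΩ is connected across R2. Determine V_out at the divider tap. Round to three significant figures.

The load sits in parallel with R2, giving an effective lower resistance R2' = R2·R_L/(R2+R_L) = 2.784 kΩ.
Then V_out = V_DC · R2'/(R1 + R2') = 4.85 × 2.784/71.38 = 0.1892 mV.

V_out ≈ 0.189 mV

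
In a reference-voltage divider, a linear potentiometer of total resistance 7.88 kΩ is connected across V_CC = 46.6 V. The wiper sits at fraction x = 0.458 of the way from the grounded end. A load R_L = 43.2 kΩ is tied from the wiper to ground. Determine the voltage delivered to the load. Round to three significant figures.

Lower segment x·R_p = 3.609 kΩ; upper segment (1−x)·R_p = 4.271 kΩ.
R_L loads the lower segment: effective lower R = 3.331 kΩ.
V_out = 46.6 × 3.331/(4.271 + 3.331) = 20.42 V.

V_out ≈ 20.4 V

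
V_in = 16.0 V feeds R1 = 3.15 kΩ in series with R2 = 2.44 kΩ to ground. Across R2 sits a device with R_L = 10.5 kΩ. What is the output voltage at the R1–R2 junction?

First combine the lower leg with the load: R2 ‖ R_L = 1.980 kΩ.
Voltage divider with the loaded lower leg: V_out = 16.0 × 1.980/(3.15 + 1.980) = 16.0 × 0.3860 = 6.175 V.

V_out ≈ 6.18 V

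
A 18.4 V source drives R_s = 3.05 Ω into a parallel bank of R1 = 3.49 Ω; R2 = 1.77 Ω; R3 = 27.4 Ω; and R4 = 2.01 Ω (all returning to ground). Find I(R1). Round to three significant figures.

Parallel bank: R_p = 1/(1/3.49 + 1/1.77 + 1/27.4 + 1/2.01) = 0.7218 Ω.
V_A by voltage divider: V_A = 18.4 × 0.7218/(3.05 + 0.7218) = 3.521 V.
I(R1) = V_A / R1 = 3.521/3.49 = 1.009 A.
(Check via current divider: I_total = 4.878 A; share G_k/ΣG = 0.2068 → same result.)

I ≈ 1.01 A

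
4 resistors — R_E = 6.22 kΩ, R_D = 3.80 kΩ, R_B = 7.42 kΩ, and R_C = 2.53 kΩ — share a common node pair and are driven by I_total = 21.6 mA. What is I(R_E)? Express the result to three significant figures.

ΣG = 1/6.22 + 1/3.80 + 1/7.42 + 1/2.53 = 0.9540.
By the current-divider rule, I = I_total · G_k/ΣG = 21.6 × 0.1685 = 3.640 mA.

I ≈ 3.64 mA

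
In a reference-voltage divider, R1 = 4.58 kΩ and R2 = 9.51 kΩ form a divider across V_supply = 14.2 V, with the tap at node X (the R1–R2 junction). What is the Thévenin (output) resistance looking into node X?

Zeroing V_supply shorts the top of R1 to ground, so R_th = R1 ‖ R2 = 3.091 kΩ.

R_th ≈ 3.09 kΩ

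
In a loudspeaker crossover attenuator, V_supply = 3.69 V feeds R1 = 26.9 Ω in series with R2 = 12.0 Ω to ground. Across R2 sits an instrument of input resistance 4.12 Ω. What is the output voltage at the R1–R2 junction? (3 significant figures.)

The load sits in parallel with R2, giving an effective lower resistance R2' = R2·R_L/(R2+R_L) = 3.067 Ω.
Voltage divider with the loaded lower leg: V_out = 3.69 × 3.067/(26.9 + 3.067) = 3.69 × 0.1023 = 0.3777 V.
(Unloaded it would be 1.14 V; the load pulls it down.)

V_out ≈ 0.378 V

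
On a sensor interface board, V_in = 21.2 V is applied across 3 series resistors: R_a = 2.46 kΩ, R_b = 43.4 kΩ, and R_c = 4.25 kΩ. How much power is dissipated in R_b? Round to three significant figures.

P ≈ 7.77 mW

ΣR = 50.11 kΩ → I = 21.2/50.11 = 0.4231 mA.
V(R_b) = I·R = 18.36 V; P = V·I = 18.36 × 0.4231 = 7.768 mW.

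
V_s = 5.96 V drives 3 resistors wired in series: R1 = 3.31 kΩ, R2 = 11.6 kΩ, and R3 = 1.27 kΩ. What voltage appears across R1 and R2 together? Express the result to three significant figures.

Series total: ΣR = 3.31 + 11.6 + 1.27 = 16.18 kΩ.
R_{R1..R2} = 3.31 + 11.6 = 14.91 kΩ.
V = V_s · R/ΣR = 5.96 × 0.9215 = 5.492 V.

V ≈ 5.49 V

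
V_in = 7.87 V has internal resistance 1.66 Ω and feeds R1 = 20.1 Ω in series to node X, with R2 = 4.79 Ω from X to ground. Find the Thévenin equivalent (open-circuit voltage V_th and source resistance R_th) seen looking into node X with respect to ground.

V_th ≈ 1.42 V, R_th ≈ 3.93 Ω

R1' = 1.66 + 20.1 = 21.76 Ω (source resistance + R1).
V_th is the unloaded tap voltage: V_in · R2/(R1'+R2) = 7.87 × 0.1804 = 1.420 V.
Looking into X with the source shorted: R_th = R1'·R2/(R1'+R2) = 21.76 × 4.79/26.55 = 3.926 Ω.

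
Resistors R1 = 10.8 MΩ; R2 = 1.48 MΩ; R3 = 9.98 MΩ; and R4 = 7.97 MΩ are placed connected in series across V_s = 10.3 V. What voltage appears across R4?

V ≈ 2.72 V

Total series resistance ΣR = 10.8 + 1.48 + 9.98 + 7.97 = 30.23 MΩ.
V = V_s · R/ΣR = 10.3 × 0.2636 = 2.716 V.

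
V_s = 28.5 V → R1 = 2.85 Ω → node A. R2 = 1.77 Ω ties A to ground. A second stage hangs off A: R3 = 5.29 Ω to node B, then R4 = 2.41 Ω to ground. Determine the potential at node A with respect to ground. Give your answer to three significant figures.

V_A ≈ 9.56 V

The second stage (R3 + R4 = 7.700 Ω) loads node A in parallel with R2.
Effective lower resistance at A: R2 ‖ 7.700 = 1.439 Ω.
V_A = 28.5 × 1.439/(2.85 + 1.439) = 9.563 V.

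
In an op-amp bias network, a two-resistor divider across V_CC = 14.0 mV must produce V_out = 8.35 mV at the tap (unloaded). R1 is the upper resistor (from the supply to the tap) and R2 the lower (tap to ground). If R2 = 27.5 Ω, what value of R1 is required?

R1 ≈ 18.6 Ω

V_out/V_CC = R2/(R1+R2) = 0.5964.
Rearranging, R1 = R2·(1−k)/k = 27.5 × 0.6766 = 18.61 Ω.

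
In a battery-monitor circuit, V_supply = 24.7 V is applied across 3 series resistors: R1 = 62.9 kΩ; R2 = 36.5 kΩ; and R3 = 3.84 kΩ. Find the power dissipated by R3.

The common current is I = 24.7/103.2 = 0.2392 mA.
P(R3) = I²·R3 = (0.2392)² × 3.84 = 0.2198 mW.

P ≈ 0.220 mW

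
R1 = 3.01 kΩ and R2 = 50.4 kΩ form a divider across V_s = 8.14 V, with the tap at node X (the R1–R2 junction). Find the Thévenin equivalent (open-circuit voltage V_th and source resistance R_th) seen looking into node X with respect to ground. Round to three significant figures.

V_th ≈ 7.68 V, R_th ≈ 2.84 kΩ

With X open, the divider is unloaded: V_th = 8.14 × 50.4/53.41 = 7.681 V.
With V_s suppressed (replaced by a short), R_th = R1 ‖ R2 = (3.010 × 50.4)/(3.010 + 50.4) = 2.840 kΩ.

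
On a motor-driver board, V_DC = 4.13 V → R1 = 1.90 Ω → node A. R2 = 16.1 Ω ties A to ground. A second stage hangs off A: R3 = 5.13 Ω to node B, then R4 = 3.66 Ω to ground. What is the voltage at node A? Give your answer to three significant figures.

V_A ≈ 3.10 V

Looking into the second stage from A: R3 + R4 = 8.790 Ω appears in parallel with R2.
R2 ‖ (R3+R4) = 5.686 Ω.
First divider: V_A = V_DC · 5.686/(1.90 + 5.686) = 3.096 V.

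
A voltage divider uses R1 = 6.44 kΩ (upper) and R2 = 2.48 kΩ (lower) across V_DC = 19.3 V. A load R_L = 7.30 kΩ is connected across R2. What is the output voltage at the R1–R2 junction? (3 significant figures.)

R2 ‖ R_L = (2.48 × 7.30)/(2.48 + 7.30) = 1.851 kΩ.
Then V_out = V_DC · R2'/(R1 + R2') = 19.3 × 1.851/8.291 = 4.309 V.

V_out ≈ 4.31 V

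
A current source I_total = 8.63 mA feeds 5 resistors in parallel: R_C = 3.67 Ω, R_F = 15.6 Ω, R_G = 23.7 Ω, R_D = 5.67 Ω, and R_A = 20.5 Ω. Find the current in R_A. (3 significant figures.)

I ≈ 0.697 mA

ΣG = 1/3.67 + 1/15.6 + 1/23.7 + 1/5.67 + 1/20.5 = 0.6039.
Current divider: I(R_A) = I_total · G_k/ΣG = 8.63 × (0.04878/0.6039) = 8.63 × 0.08077 = 0.6971 mA.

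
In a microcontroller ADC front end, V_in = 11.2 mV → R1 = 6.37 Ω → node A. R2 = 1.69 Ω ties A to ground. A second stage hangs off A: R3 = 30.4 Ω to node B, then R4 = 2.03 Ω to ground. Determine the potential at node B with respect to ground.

V_B ≈ 0.141 mV

Looking into the second stage from A: R3 + R4 = 32.43 Ω appears in parallel with R2.
Effective lower resistance at A: R2 ‖ 32.43 = 1.606 Ω.
First divider: V_A = V_in · 1.606/(6.37 + 1.606) = 2.255 mV.
V_B = V_A × 0.06260 = 0.1412 mV.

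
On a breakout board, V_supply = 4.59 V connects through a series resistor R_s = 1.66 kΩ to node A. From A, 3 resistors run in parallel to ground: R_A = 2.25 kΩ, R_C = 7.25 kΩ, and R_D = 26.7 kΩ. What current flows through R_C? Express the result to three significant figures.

I ≈ 0.312 mA

Equivalent of the parallel group: R_p = 1.613 kΩ.
Node voltage V_A = V_supply · R_p/(R_s + R_p) = 4.59 × 0.4929 = 2.262 V.
I(R_C) = V_A / R_C = 2.262/7.25 = 0.3120 mA.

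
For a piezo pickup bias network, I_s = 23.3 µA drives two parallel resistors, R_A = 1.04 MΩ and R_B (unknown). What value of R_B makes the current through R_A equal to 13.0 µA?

The fraction through R_A equals R_B/(R_A+R_B).
13.0/23.3 = R_B/(R_A + R_B) → R_B = R_A · (0.5579)/(1 − 0.5579) = 1.04 × 1.262 = 1.313 MΩ.

R_B ≈ 1.31 MΩ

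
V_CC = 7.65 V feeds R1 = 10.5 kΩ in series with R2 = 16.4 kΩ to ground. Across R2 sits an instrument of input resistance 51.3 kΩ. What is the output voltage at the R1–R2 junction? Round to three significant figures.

V_out ≈ 4.15 V

R2 ‖ R_L = (16.4 × 51.3)/(16.4 + 51.3) = 12.43 kΩ.
Now apply the divider: V_out = 7.65 × 0.5420 = 4.147 V.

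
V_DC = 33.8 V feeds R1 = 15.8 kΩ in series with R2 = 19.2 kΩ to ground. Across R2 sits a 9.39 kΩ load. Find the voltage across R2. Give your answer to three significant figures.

V_out ≈ 9.64 V

The load sits in parallel with R2, giving an effective lower resistance R2' = R2·R_L/(R2+R_L) = 6.306 kΩ.
Voltage divider with the loaded lower leg: V_out = 33.8 × 6.306/(15.8 + 6.306) = 33.8 × 0.2853 = 9.642 V.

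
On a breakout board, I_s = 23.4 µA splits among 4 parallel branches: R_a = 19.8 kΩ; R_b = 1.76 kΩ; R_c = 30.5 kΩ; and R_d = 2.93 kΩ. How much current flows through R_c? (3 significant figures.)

I ≈ 0.773 µA

Conductances: ΣG = 1/19.8 + 1/1.76 + 1/30.5 + 1/2.93 = 0.9928 (1/kΩ).
By the current-divider rule, I = I_s · G_k/ΣG = 23.4 × 0.03303 = 0.7728 µA.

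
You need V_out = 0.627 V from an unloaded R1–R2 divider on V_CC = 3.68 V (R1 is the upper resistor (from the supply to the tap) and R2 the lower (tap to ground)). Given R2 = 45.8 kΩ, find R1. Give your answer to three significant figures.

Required fraction k = V_out/V_CC = 0.1704.
Rearranging, R1 = R2·(1−k)/k = 45.8 × 4.869 = 223.0 kΩ.

R1 ≈ 223 kΩ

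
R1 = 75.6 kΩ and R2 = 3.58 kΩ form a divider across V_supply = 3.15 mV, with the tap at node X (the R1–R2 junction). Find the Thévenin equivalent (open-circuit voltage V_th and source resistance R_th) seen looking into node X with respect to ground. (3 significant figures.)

V_th is the unloaded tap voltage: V_supply · R2/(R1+R2) = 3.15 × 0.04521 = 0.1424 mV.
Zeroing V_supply shorts the top of R1 to ground, so R_th = R1 ‖ R2 = 3.418 kΩ.

V_th ≈ 0.142 mV, R_th ≈ 3.42 kΩ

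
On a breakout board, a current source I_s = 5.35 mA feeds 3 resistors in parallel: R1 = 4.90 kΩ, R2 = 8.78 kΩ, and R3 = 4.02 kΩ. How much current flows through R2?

I ≈ 1.08 mA

ΣG = 1/4.90 + 1/8.78 + 1/4.02 = 0.5667.
R2 takes the fraction G_k/ΣG = 0.1139/0.5667 = 0.2010, so I = 5.35 × 0.2010 = 1.075 mA.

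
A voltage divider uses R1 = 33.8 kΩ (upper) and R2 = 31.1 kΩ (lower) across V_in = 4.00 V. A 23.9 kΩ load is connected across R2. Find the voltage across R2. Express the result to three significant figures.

First combine the lower leg with the load: R2 ‖ R_L = 13.51 kΩ.
Then V_out = V_in · R2'/(R1 + R2') = 4.00 × 13.51/47.31 = 1.143 V.

V_out ≈ 1.14 V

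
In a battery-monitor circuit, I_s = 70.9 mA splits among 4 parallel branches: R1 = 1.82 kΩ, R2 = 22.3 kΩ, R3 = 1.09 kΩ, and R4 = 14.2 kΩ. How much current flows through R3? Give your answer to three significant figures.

I ≈ 41.1 mA

Total conductance ΣG = 1/1.82 + 1/22.3 + 1/1.09 + 1/14.2 = 1.582 (units of 1/kΩ).
R3 takes the fraction G_k/ΣG = 0.9174/1.582 = 0.5799, so I = 70.9 × 0.5799 = 41.11 mA.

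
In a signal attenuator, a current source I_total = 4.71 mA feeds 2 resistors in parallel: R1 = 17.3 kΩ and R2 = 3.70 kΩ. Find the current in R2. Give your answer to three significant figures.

I ≈ 3.88 mA

For two parallel branches, I_k = I_total · (other R)/(sum of R).
So I = 4.71 × 17.3/21.00 = 3.880 mA.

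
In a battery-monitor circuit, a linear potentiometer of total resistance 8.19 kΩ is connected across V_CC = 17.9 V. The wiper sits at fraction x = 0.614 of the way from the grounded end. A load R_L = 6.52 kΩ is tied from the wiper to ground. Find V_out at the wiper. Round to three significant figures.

Lower segment x·R_p = 5.029 kΩ; upper segment (1−x)·R_p = 3.161 kΩ.
R_L loads the lower segment: effective lower R = 2.839 kΩ.
V_out = 17.9 × 2.839/(3.161 + 2.839) = 8.469 V.

V_out ≈ 8.47 V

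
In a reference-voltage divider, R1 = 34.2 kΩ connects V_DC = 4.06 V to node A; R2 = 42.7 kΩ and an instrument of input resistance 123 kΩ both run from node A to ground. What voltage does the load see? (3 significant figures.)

The load sits in parallel with R2, giving an effective lower resistance R2' = R2·R_L/(R2+R_L) = 31.70 kΩ.
Now apply the divider: V_out = 4.06 × 0.4810 = 1.953 V.

V_out ≈ 1.95 V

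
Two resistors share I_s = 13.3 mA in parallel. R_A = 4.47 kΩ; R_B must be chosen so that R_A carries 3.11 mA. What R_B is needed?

R_B ≈ 1.36 kΩ

Two-branch current divider: I_A = I_s · R_B/(R_A + R_B).
With f = 0.2338, R_B = R_A · f/(1−f) = 4.47 × 0.3052 = 1.364 kΩ.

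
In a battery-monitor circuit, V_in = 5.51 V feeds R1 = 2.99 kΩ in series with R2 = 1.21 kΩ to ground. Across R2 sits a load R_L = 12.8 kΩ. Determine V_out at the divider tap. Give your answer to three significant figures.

V_out ≈ 1.49 V

The load sits in parallel with R2, giving an effective lower resistance R2' = R2·R_L/(R2+R_L) = 1.105 kΩ.
Then V_out = V_in · R2'/(R1 + R2') = 5.51 × 1.105/4.095 = 1.487 V.
(Unloaded it would be 1.59 V; the load pulls it down.)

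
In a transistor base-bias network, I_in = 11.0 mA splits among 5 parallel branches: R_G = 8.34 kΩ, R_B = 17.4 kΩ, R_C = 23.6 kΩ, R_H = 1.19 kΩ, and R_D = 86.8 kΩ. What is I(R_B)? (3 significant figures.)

I ≈ 0.590 mA

ΣG = 1/8.34 + 1/17.4 + 1/23.6 + 1/1.19 + 1/86.8 = 1.072.
R_B takes the fraction G_k/ΣG = 0.05747/1.072 = 0.05363, so I = 11.0 × 0.05363 = 0.5899 mA.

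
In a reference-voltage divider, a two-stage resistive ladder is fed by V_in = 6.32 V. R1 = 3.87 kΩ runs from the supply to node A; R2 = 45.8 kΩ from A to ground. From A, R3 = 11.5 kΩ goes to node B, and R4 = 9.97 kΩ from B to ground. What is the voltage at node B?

Node A sees R2 in parallel with the series input of stage 2, R3 + R4 = 21.47 kΩ.
Effective lower resistance at A: R2 ‖ 21.47 = 14.62 kΩ.
So V_A = 6.32 × 0.7907 = 4.997 V.
Then the unloaded second divider: V_B = V_A × R4/(R3+R4) = 4.997 × 0.4644 = 2.320 V.

V_B ≈ 2.32 V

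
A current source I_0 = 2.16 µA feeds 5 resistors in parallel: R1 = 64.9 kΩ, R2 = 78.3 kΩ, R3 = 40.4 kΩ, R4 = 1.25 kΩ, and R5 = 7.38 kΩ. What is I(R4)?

ΣG = 1/64.9 + 1/78.3 + 1/40.4 + 1/1.25 + 1/7.38 = 0.9884.
By the current-divider rule, I = I_0 · G_k/ΣG = 2.16 × 0.8094 = 1.748 µA.

I ≈ 1.75 µA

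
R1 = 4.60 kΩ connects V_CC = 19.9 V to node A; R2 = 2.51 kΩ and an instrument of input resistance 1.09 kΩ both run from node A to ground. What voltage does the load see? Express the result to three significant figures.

First combine the lower leg with the load: R2 ‖ R_L = 0.7600 kΩ.
Voltage divider with the loaded lower leg: V_out = 19.9 × 0.7600/(4.60 + 0.7600) = 19.9 × 0.1418 = 2.822 V.

V_out ≈ 2.82 V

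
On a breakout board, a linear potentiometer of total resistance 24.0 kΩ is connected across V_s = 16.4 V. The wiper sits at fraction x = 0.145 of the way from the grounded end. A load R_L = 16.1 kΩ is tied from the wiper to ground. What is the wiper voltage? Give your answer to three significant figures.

Lower segment x·R_p = 3.480 kΩ; upper segment (1−x)·R_p = 20.52 kΩ.
(x·R_p) ‖ R_L = 2.861 kΩ.
Then V_out = V_s · 2.861/(20.52 + 2.861) = 2.007 V.

V_out ≈ 2.01 V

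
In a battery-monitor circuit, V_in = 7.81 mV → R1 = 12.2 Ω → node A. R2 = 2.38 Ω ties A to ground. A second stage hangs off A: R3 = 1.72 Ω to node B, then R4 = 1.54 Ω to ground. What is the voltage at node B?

V_B ≈ 0.374 mV

Looking into the second stage from A: R3 + R4 = 3.260 Ω appears in parallel with R2.
R2 ‖ (R3+R4) = 1.376 Ω.
V_A = 7.81 × 1.376/(12.2 + 1.376) = 0.7914 mV.
Then the unloaded second divider: V_B = V_A × R4/(R3+R4) = 0.7914 × 0.4724 = 0.3739 mV.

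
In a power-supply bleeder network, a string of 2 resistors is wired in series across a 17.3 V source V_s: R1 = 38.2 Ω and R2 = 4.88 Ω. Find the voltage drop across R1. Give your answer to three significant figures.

V ≈ 15.3 V

Total series resistance ΣR = 38.2 + 4.88 = 43.08 Ω.
V = V_s · R/ΣR = 17.3 × 0.8867 = 15.34 V.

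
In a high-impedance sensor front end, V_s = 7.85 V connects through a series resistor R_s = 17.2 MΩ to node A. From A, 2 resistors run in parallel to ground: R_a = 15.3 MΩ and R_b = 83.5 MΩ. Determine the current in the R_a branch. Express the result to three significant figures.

Parallel bank: R_p = 1/(1/15.3 + 1/83.5) = 12.93 MΩ.
V_A by voltage divider: V_A = 7.85 × 12.93/(17.2 + 12.93) = 3.369 V.
Branch current I = V_A/R_a = 3.369/15.3 = 0.2202 µA.

I ≈ 0.220 µA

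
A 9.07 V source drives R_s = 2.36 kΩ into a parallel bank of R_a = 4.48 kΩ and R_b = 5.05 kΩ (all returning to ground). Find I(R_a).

I ≈ 1.02 mA

Combine the parallel branches: R_p = (1/4.48 + 1/5.05)⁻¹ = 2.374 kΩ.
V_A by voltage divider: V_A = 9.07 × 2.374/(2.36 + 2.374) = 4.548 V.
I(R_a) = V_A / R_a = 4.548/4.48 = 1.015 mA.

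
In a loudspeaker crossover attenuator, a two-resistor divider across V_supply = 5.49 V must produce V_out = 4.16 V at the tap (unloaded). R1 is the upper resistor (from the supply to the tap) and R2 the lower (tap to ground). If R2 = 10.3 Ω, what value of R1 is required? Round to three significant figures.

The divider ratio is R2/(R1+R2) = 4.16/5.49 = 0.7577.
So R1 = R2 · (V_supply/V_out − 1) = 10.3 × (5.49/4.16 − 1) = 10.3 × 0.3197 = 3.293 Ω.

R1 ≈ 3.29 Ω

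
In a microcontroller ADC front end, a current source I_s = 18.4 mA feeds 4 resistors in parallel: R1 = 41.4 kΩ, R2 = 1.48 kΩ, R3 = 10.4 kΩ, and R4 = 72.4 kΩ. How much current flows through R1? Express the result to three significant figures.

I ≈ 0.549 mA

ΣG = 1/41.4 + 1/1.48 + 1/10.4 + 1/72.4 = 0.8098.
R1 takes the fraction G_k/ΣG = 0.02415/0.8098 = 0.02983, so I = 18.4 × 0.02983 = 0.5488 mA.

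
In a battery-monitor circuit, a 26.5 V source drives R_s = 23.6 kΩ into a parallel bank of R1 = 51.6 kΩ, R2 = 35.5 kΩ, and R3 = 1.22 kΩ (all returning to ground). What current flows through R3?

Parallel bank: R_p = 1/(1/51.6 + 1/35.5 + 1/1.22) = 1.153 kΩ.
V_A = 26.5 × 1.153/24.75 = 1.234 V.
Branch current I = V_A/R3 = 1.234/1.22 = 1.012 mA.
(Check via current divider: I_total = 1.071 mA; share G_k/ΣG = 0.9452 → same result.)

I ≈ 1.01 mA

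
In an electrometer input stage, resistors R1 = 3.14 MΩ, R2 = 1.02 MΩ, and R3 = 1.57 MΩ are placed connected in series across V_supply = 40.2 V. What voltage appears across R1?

ΣR = 3.14 + 1.02 + 1.57 = 5.730 MΩ.
V = V_supply · R/ΣR = 40.2 × 0.5480 = 22.03 V.

V ≈ 22.0 V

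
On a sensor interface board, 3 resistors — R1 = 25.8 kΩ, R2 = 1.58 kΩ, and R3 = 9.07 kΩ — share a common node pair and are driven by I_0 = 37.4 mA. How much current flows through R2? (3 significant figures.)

Conductances: ΣG = 1/25.8 + 1/1.58 + 1/9.07 = 0.7819 (1/kΩ).
Current divider: I(R2) = I_0 · G_k/ΣG = 37.4 × (0.6329/0.7819) = 37.4 × 0.8094 = 30.27 mA.

I ≈ 30.3 mA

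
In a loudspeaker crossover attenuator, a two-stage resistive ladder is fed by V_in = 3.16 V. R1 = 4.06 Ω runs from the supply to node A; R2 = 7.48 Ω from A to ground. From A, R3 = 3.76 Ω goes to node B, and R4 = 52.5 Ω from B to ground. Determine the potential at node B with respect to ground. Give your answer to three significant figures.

The second stage (R3 + R4 = 56.26 Ω) loads node A in parallel with R2.
R2 ‖ (R3+R4) = 6.602 Ω.
V_A = 3.16 × 6.602/(4.06 + 6.602) = 1.957 V.
V_B = V_A × 0.9332 = 1.826 V.

V_B ≈ 1.83 V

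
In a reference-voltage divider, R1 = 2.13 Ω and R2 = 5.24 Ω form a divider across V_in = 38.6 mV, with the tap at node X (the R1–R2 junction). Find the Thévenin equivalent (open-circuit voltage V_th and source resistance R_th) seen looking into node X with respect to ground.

V_th is the unloaded tap voltage: V_in · R2/(R1+R2) = 38.6 × 0.7110 = 27.44 mV.
With V_in suppressed (replaced by a short), R_th = R1 ‖ R2 = (2.130 × 5.24)/(2.130 + 5.24) = 1.514 Ω.

V_th ≈ 27.4 mV, R_th ≈ 1.51 Ω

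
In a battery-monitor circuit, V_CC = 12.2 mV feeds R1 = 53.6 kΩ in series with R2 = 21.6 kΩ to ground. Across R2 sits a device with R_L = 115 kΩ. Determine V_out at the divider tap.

First combine the lower leg with the load: R2 ‖ R_L = 18.18 kΩ.
Then V_out = V_CC · R2'/(R1 + R2') = 12.2 × 18.18/71.78 = 3.091 mV.

V_out ≈ 3.09 mV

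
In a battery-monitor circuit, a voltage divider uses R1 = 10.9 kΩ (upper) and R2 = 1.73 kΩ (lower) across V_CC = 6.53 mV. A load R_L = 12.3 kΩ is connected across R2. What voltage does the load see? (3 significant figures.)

The load sits in parallel with R2, giving an effective lower resistance R2' = R2·R_L/(R2+R_L) = 1.517 kΩ.
Then V_out = V_CC · R2'/(R1 + R2') = 6.53 × 1.517/12.42 = 0.7976 mV.

V_out ≈ 0.798 mV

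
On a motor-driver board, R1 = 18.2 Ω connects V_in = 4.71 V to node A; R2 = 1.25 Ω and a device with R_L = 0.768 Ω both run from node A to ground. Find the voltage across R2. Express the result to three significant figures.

First combine the lower leg with the load: R2 ‖ R_L = 0.4757 Ω.
Now apply the divider: V_out = 4.71 × 0.02547 = 0.1200 V.

V_out ≈ 0.120 V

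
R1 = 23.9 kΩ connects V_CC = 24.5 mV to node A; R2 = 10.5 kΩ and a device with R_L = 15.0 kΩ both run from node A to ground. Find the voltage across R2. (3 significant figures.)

V_out ≈ 5.03 mV

R2 ‖ R_L = (10.5 × 15.0)/(10.5 + 15.0) = 6.176 kΩ.
Then V_out = V_CC · R2'/(R1 + R2') = 24.5 × 6.176/30.08 = 5.031 mV.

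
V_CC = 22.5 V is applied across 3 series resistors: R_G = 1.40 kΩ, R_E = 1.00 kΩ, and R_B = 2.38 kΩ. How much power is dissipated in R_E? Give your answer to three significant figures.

P ≈ 22.2 mW

Series current I = V_CC/ΣR = 22.5/4.780 = 4.707 mA.
V(R_E) = I·R = 4.707 V; P = V·I = 4.707 × 4.707 = 22.16 mW.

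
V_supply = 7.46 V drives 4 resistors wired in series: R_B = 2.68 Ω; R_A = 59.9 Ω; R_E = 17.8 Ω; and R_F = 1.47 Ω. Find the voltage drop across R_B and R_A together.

V ≈ 5.70 V

ΣR = 2.68 + 59.9 + 17.8 + 1.47 = 81.85 Ω.
R_{R_B..R_A} = 2.68 + 59.9 = 62.58 Ω.
V = V_supply · R/ΣR = 7.46 × 0.7646 = 5.704 V.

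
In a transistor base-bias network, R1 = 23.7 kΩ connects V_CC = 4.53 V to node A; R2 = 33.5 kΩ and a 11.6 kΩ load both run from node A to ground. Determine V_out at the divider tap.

V_out ≈ 1.21 V

First combine the lower leg with the load: R2 ‖ R_L = 8.616 kΩ.
Now apply the divider: V_out = 4.53 × 0.2666 = 1.208 V.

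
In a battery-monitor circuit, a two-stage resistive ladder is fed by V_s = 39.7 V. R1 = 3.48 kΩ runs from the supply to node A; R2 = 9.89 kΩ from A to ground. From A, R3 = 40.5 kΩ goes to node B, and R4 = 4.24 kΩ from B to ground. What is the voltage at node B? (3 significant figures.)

Looking into the second stage from A: R3 + R4 = 44.74 kΩ appears in parallel with R2.
R2 ‖ (R3+R4) = 8.100 kΩ.
So V_A = 39.7 × 0.6995 = 27.77 V.
Then the unloaded second divider: V_B = V_A × R4/(R3+R4) = 27.77 × 0.09477 = 2.632 V.

V_B ≈ 2.63 V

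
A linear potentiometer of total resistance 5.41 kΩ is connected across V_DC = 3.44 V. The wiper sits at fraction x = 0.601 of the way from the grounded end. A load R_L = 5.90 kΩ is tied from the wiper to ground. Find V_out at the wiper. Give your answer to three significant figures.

Lower segment x·R_p = 3.251 kΩ; upper segment (1−x)·R_p = 2.159 kΩ.
Lower segment in parallel with the load: 3.251 ‖ 5.90 = 2.096 kΩ.
Loaded-divider output: V_out = 3.44 × 0.4927 = 1.695 V.

V_out ≈ 1.69 V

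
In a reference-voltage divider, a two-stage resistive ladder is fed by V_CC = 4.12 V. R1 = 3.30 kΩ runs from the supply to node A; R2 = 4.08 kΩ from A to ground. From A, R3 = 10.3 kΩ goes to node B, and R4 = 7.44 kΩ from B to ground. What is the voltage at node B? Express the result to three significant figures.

The second stage (R3 + R4 = 17.74 kΩ) loads node A in parallel with R2.
R2 ‖ (R3+R4) = 3.317 kΩ.
V_A = 4.12 × 3.317/(3.30 + 3.317) = 2.065 V.
Stage 2 is unloaded, so V_B = V_A · R4/(R3+R4) = 2.065 × 7.44/17.74 = 0.8662 V.

V_B ≈ 0.866 V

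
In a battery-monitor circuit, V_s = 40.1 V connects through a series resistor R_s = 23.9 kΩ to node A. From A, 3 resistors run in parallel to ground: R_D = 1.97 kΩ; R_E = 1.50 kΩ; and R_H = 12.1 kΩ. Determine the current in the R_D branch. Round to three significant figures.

Combine the parallel branches: R_p = (1/1.97 + 1/1.50 + 1/12.1)⁻¹ = 0.7956 kΩ.
V_A = 40.1 × 0.7956/24.70 = 1.292 V.
I(R_D) = V_A / R_D = 1.292/1.97 = 0.6558 mA.

I ≈ 0.656 mA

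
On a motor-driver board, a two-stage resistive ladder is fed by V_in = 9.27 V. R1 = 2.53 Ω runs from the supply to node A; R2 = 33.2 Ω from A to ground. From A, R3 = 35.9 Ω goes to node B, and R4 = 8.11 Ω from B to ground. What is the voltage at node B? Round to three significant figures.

Looking into the second stage from A: R3 + R4 = 44.01 Ω appears in parallel with R2.
R2 ‖ (R3+R4) = 18.92 Ω.
So V_A = 9.27 × 0.8821 = 8.177 V.
Then the unloaded second divider: V_B = V_A × R4/(R3+R4) = 8.177 × 0.1843 = 1.507 V.

V_B ≈ 1.51 V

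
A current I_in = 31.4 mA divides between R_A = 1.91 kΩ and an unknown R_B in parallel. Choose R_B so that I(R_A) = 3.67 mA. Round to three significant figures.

R_B ≈ 0.253 kΩ

Two-branch current divider: I_A = I_in · R_B/(R_A + R_B).
With f = 0.1169, R_B = R_A · f/(1−f) = 1.91 × 0.1323 = 0.2528 kΩ.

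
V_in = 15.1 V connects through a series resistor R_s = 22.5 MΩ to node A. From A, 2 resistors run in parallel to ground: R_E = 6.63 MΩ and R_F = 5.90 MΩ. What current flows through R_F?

I ≈ 0.312 µA

Combine the parallel branches: R_p = (1/6.63 + 1/5.90)⁻¹ = 3.122 MΩ.
V_A = 15.1 × 3.122/25.62 = 1.840 V.
Branch current I = V_A/R_F = 1.840/5.90 = 0.3118 µA.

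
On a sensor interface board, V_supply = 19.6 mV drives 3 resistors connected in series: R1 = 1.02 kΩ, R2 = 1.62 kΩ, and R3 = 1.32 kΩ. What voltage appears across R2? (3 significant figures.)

Series total: ΣR = 1.02 + 1.62 + 1.32 = 3.960 kΩ.
Voltage divider: V = V_supply · (1.620 / 3.960) = 19.6 × 0.4091 = 8.018 mV.

V ≈ 8.02 mV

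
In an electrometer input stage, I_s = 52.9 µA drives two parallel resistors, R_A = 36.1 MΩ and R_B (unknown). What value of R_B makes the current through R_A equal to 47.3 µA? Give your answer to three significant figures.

Two-branch current divider: I_A = I_s · R_B/(R_A + R_B).
47.3/52.9 = R_B/(R_A + R_B) → R_B = R_A · (0.8941)/(1 − 0.8941) = 36.1 × 8.446 = 304.9 MΩ.

R_B ≈ 305 MΩ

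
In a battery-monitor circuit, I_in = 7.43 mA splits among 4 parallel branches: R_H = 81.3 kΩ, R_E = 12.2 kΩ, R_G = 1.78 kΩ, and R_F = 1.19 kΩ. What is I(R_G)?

I ≈ 2.79 mA

Conductances: ΣG = 1/81.3 + 1/12.2 + 1/1.78 + 1/1.19 = 1.496 (1/kΩ).
By the current-divider rule, I = I_in · G_k/ΣG = 7.43 × 0.3754 = 2.789 mA.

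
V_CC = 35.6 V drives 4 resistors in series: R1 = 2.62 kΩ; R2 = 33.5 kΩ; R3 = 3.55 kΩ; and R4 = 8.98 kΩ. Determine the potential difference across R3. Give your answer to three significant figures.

V ≈ 2.60 V

Series total: ΣR = 2.62 + 33.5 + 3.55 + 8.98 = 48.65 kΩ.
Voltage divider: V = V_CC · (3.550 / 48.65) = 35.6 × 0.07297 = 2.598 V.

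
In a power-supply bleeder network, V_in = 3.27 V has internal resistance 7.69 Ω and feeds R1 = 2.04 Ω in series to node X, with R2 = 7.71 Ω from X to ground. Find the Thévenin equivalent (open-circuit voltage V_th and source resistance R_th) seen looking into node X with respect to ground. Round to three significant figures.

V_th ≈ 1.45 V, R_th ≈ 4.30 Ω

R1' = 7.69 + 2.04 = 9.730 Ω (source resistance + R1).
Open-circuit (no load on X): V_th = V_in · R2/(R1' + R2) = 3.27 × 7.71/(9.730 + 7.71) = 1.446 V.
With V_in suppressed (replaced by a short), R_th = R1' ‖ R2 = (9.730 × 7.71)/(9.730 + 7.71) = 4.302 Ω.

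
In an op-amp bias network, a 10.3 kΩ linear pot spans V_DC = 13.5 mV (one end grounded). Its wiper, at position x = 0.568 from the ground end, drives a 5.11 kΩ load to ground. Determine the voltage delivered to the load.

Lower segment x·R_p = 5.850 kΩ; upper segment (1−x)·R_p = 4.450 kΩ.
R_L loads the lower segment: effective lower R = 2.728 kΩ.
Then V_out = V_DC · 2.728/(4.450 + 2.728) = 5.130 mV.

V_out ≈ 5.13 mV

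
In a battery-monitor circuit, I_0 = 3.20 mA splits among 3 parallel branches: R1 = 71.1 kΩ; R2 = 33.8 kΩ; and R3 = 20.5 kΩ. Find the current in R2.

ΣG = 1/71.1 + 1/33.8 + 1/20.5 = 0.09243.
R2 takes the fraction G_k/ΣG = 0.02959/0.09243 = 0.3201, so I = 3.20 × 0.3201 = 1.024 mA.

I ≈ 1.02 mA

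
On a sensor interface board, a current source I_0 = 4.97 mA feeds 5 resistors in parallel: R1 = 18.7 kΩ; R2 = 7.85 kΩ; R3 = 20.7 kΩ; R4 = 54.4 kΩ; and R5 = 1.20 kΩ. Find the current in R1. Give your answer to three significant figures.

I ≈ 0.246 mA

ΣG = 1/18.7 + 1/7.85 + 1/20.7 + 1/54.4 + 1/1.20 = 1.081.
By the current-divider rule, I = I_0 · G_k/ΣG = 4.97 × 0.04947 = 0.2459 mA.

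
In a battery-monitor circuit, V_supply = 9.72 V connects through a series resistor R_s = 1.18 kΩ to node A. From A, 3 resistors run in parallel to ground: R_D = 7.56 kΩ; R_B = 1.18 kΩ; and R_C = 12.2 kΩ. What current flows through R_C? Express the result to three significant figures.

I ≈ 0.354 mA

Combine the parallel branches: R_p = (1/7.56 + 1/1.18 + 1/12.2)⁻¹ = 0.9419 kΩ.
V_A by voltage divider: V_A = 9.72 × 0.9419/(1.18 + 0.9419) = 4.315 V.
I(R_C) = V_A / R_C = 4.315/12.2 = 0.3537 mA.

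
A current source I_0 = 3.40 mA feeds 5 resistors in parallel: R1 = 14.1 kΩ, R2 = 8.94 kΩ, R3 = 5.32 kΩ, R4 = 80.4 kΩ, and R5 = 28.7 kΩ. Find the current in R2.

Total conductance ΣG = 1/14.1 + 1/8.94 + 1/5.32 + 1/80.4 + 1/28.7 = 0.4180 (units of 1/kΩ).
Current divider: I(R2) = I_0 · G_k/ΣG = 3.40 × (0.1119/0.4180) = 3.40 × 0.2676 = 0.9098 mA.

I ≈ 0.910 mA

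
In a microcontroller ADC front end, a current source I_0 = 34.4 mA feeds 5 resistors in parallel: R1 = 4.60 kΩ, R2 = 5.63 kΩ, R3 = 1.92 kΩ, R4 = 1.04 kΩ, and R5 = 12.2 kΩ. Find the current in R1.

ΣG = 1/4.60 + 1/5.63 + 1/1.92 + 1/1.04 + 1/12.2 = 1.959.
Current divider: I(R1) = I_0 · G_k/ΣG = 34.4 × (0.2174/1.959) = 34.4 × 0.1110 = 3.817 mA.

I ≈ 3.82 mA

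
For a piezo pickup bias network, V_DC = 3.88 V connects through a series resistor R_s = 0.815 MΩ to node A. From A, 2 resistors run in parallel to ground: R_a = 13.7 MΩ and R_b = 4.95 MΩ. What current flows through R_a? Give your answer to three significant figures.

I ≈ 0.231 µA

Combine the parallel branches: R_p = (1/13.7 + 1/4.95)⁻¹ = 3.636 MΩ.
V_A = 3.88 × 3.636/4.451 = 3.170 V.
I(R_a) = V_A / R_a = 3.170/13.7 = 0.2314 µA.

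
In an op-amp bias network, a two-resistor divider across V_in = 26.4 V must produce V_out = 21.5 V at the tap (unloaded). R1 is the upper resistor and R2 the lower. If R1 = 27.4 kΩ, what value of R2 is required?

V_out/V_in = R2/(R1+R2) = 0.8144.
R2 = R1 · 0.8144/(1 − 0.8144) = 120.2 kΩ.

R2 ≈ 120 kΩ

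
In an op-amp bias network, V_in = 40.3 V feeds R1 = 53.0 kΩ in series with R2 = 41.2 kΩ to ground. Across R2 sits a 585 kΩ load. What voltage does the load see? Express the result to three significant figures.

The load sits in parallel with R2, giving an effective lower resistance R2' = R2·R_L/(R2+R_L) = 38.49 kΩ.
Voltage divider with the loaded lower leg: V_out = 40.3 × 38.49/(53.0 + 38.49) = 40.3 × 0.4207 = 16.95 V.

V_out ≈ 17.0 V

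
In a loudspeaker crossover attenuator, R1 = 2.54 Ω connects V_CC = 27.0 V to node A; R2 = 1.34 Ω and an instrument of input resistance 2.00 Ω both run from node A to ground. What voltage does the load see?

First combine the lower leg with the load: R2 ‖ R_L = 0.8024 Ω.
Then V_out = V_CC · R2'/(R1 + R2') = 27.0 × 0.8024/3.342 = 6.482 V.
(Unloaded it would be 9.32 V; the load pulls it down.)

V_out ≈ 6.48 V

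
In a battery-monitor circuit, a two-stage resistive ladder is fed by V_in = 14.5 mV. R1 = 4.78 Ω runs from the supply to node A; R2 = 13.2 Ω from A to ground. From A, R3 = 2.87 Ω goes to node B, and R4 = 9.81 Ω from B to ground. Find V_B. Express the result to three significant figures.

V_B ≈ 6.45 mV

Looking into the second stage from A: R3 + R4 = 12.68 Ω appears in parallel with R2.
Effective lower resistance at A: R2 ‖ 12.68 = 6.467 Ω.
First divider: V_A = V_in · 6.467/(4.78 + 6.467) = 8.338 mV.
Stage 2 is unloaded, so V_B = V_A · R4/(R3+R4) = 8.338 × 9.81/12.68 = 6.451 mV.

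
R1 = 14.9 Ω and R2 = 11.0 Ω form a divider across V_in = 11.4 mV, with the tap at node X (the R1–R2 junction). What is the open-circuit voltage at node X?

V_th is the unloaded tap voltage: V_in · R2/(R1+R2) = 11.4 × 0.4247 = 4.842 mV.

V_th ≈ 4.84 mV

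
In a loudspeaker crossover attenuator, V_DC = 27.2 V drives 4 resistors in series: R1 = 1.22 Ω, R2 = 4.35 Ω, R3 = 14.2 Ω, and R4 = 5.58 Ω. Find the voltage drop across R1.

V ≈ 1.31 V

Series total: ΣR = 1.22 + 4.35 + 14.2 + 5.58 = 25.35 Ω.
Voltage divider: V = V_DC · (1.220 / 25.35) = 27.2 × 0.04813 = 1.309 V.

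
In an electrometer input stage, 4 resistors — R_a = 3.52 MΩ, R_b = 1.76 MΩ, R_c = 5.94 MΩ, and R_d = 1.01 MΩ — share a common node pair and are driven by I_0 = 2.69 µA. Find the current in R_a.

I ≈ 0.380 µA

ΣG = 1/3.52 + 1/1.76 + 1/5.94 + 1/1.01 = 2.011.
By the current-divider rule, I = I_0 · G_k/ΣG = 2.69 × 0.1413 = 0.3801 µA.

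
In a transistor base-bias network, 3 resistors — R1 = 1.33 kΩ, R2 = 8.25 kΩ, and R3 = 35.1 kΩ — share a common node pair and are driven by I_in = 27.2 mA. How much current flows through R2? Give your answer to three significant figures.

Total conductance ΣG = 1/1.33 + 1/8.25 + 1/35.1 = 0.9016 (units of 1/kΩ).
Current divider: I(R2) = I_in · G_k/ΣG = 27.2 × (0.1212/0.9016) = 27.2 × 0.1344 = 3.657 mA.

I ≈ 3.66 mA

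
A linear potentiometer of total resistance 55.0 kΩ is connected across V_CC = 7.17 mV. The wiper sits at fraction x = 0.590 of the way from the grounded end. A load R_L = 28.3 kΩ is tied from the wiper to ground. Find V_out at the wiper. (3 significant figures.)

Lower segment x·R_p = 32.45 kΩ; upper segment (1−x)·R_p = 22.55 kΩ.
(x·R_p) ‖ R_L = 15.12 kΩ.
Then V_out = V_CC · 15.12/(22.55 + 15.12) = 2.878 mV.

V_out ≈ 2.88 mV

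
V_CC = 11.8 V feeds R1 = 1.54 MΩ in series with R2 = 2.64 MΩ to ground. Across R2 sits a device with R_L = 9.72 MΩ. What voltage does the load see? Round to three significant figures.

V_out ≈ 6.77 V

First combine the lower leg with the load: R2 ‖ R_L = 2.076 MΩ.
Now apply the divider: V_out = 11.8 × 0.5741 = 6.775 V.
(Unloaded it would be 7.45 V; the load pulls it down.)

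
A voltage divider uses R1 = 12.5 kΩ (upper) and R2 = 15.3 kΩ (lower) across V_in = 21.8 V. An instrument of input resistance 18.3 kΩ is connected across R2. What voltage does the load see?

V_out ≈ 8.72 V

The load sits in parallel with R2, giving an effective lower resistance R2' = R2·R_L/(R2+R_L) = 8.333 kΩ.
Then V_out = V_in · R2'/(R1 + R2') = 21.8 × 8.333/20.83 = 8.720 V.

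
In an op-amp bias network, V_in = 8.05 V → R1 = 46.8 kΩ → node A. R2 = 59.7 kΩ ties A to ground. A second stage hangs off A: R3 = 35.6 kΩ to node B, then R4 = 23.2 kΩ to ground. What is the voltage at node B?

V_B ≈ 1.23 V

The second stage (R3 + R4 = 58.80 kΩ) loads node A in parallel with R2.
Effective lower resistance at A: R2 ‖ 58.80 = 29.62 kΩ.
V_A = 8.05 × 29.62/(46.8 + 29.62) = 3.120 V.
V_B = V_A × 0.3946 = 1.231 V.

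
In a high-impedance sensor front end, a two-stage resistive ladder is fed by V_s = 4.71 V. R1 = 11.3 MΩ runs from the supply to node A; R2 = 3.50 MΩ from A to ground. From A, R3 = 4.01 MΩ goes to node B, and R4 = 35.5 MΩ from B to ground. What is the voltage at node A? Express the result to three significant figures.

Node A sees R2 in parallel with the series input of stage 2, R3 + R4 = 39.51 MΩ.
R2 ‖ (R3+R4) = 3.215 MΩ.
So V_A = 4.71 × 0.2215 = 1.043 V.

V_A ≈ 1.04 V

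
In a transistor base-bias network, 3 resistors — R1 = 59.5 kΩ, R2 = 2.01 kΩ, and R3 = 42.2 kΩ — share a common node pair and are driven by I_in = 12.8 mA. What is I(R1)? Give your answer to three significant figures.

Total conductance ΣG = 1/59.5 + 1/2.01 + 1/42.2 = 0.5380 (units of 1/kΩ).
R1 takes the fraction G_k/ΣG = 0.01681/0.5380 = 0.03124, so I = 12.8 × 0.03124 = 0.3999 mA.

I ≈ 0.400 mA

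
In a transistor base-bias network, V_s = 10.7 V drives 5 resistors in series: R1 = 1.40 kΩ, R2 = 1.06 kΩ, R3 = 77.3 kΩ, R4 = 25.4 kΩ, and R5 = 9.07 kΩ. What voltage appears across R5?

Total series resistance ΣR = 1.40 + 1.06 + 77.3 + 25.4 + 9.07 = 114.2 kΩ.
V = V_s · R/ΣR = 10.7 × 0.07940 = 0.8496 V.

V ≈ 0.850 V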